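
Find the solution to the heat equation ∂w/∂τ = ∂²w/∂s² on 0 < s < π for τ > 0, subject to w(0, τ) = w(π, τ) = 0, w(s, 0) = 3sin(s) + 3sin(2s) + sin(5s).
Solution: Using separation of variables w = X(s)T(τ):
Eigenfunctions: sin(ns), n = 1, 2, 3, ...
General solution: w(s, τ) = Σ c_n sin(ns) exp(-n² τ)
Matching w(s,0) = 3sin(s) + 3sin(2s) + sin(5s) term by term: c_1=3, c_2=3, c_5=1.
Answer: w(s, τ) = 3exp(-τ)sin(s) + 3exp(-4τ)sin(2s) + exp(-25τ)sin(5s)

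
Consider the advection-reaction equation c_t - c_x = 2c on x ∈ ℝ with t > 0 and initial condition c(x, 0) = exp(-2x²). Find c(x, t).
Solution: Substitute c = exp(2t)u.
Then c_t = exp(2t)(u_t + 2u), c_x = exp(2t)u_x; substituting and dividing by exp(2t), the lower-order terms cancel: u_t - u_x = 0 (standard advection equation).
Data for u: u(x,0) = c(x,0) = exp(-2x²).
By characteristics (dx/dt = -1), u(x,t) = f(x + t) with f = u(·, 0).
So u(x,t) = exp(-2(t + x)²), and c(x,t) = exp(2t)u(x,t).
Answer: c(x, t) = exp(2t)exp(-2(t + x)²)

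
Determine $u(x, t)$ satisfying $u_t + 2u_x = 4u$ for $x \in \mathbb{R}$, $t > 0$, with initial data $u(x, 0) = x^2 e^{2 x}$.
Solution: Substitute $u = e^{2x}w$.
Then $u_x = e^{2x}(w_x + 2w)$, $u_t = e^{2x}w_t$; substituting and dividing by $e^{2x}$, the lower-order terms cancel: $w_t + 2w_x = 0$ (standard advection equation).
Data for $w$: $w(x,0) = e^{-2x}u(x,0) = x^2$.
By characteristics ($dx/dt = 2$), $w(x,t) = f(x - 2t)$ with $f = w( \cdot , 0)$.
So $w(x,t) = 4 t^2 - 4 t x + x^2$, and $u(x,t) = e^{2x}w(x,t)$.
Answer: $u(x, t) = 4 t^2 e^{2 x} - 4 t x e^{2 x} + x^2 e^{2 x}$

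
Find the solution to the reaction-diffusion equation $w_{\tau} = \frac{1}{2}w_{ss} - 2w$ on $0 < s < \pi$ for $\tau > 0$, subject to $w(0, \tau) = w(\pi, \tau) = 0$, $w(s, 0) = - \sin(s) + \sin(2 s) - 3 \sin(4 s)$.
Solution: Substitute $w = e^{-2\tau}u$, i.e. $u = e^{2\tau}w$.
By the product rule, $w_{\tau} = e^{-2\tau}(u_{\tau} - 2u)$, $w_{ss} = e^{-2\tau}u_{ss}$.
Substituting into the PDE and dividing by $e^{-2\tau}$: $u_{\tau} - 2u = \frac{1}{2}u_{ss} - 2u$.
The lower-order terms cancel, leaving the standard heat equation $u_{\tau} = \frac{1}{2}u_{ss}$.
Initial data for $u$: $u(s,0) = w(s,0) = - \sin(s) + \sin(2 s) - 3 \sin(4 s)$. The boundary conditions carry over: $u(0,\tau) = u(\pi,\tau) = 0$.
Solve for $u$:
  Using separation of variables $u = X(s)T(\tau)$:
  Eigenfunctions: $\sin(ns)$, $n = 1, 2, 3, \ldots$
  General solution: $u(s, \tau) = \sum c_n \sin(ns) e^{-n^2 \tau/2}$
  Matching $u(s,0) = - \sin(s) + \sin(2 s) - 3 \sin(4 s)$ term by term: $c_1=-1, c_2=1, c_4=-3$.
Hence $u(s,\tau) = e^{-2 \tau} \sin(2 s) - 3 e^{-8 \tau} \sin(4 s) - e^{-\tau/2} \sin(s)$.
Transform back: $w(s,\tau) = e^{-2\tau}u(s,\tau)$.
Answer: $w(s, \tau) = e^{-4 \tau} \sin(2 s) - 3 e^{-10 \tau} \sin(4 s) -  e^{-5 \tau/2} \sin(s)$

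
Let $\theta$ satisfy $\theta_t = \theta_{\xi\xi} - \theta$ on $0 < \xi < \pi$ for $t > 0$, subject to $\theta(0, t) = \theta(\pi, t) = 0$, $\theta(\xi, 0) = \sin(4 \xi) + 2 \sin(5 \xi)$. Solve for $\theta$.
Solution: Substitute $\theta = e^{-t}u$.
Then $\theta_t = e^{-t}(u_t - u)$, $\theta_{\xi\xi} = e^{-t}u_{\xi\xi}$; substituting and dividing by $e^{-t}$, the lower-order terms cancel: $u_t = u_{\xi\xi}$ (standard heat equation).
Data for $u$: $u(\xi,0) = \theta(\xi,0) = \sin(4 \xi) + 2 \sin(5 \xi)$. The boundary conditions carry over: $u(0,t) = u(\pi,t) = 0$.
Separating variables: $u = \sum c_n e^{-n^2t} \sin(n\xi)$. From $u(\xi,0) = \sin(4 \xi) + 2 \sin(5 \xi)$: $c_4=1, c_5=2$.
So $u(\xi,t) = e^{-16 t} \sin(4 \xi) + 2 e^{-25 t} \sin(5 \xi)$, and $\theta(\xi,t) = e^{-t}u(\xi,t)$.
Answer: $\theta(\xi, t) = e^{-17 t} \sin(4 \xi) + 2 e^{-26 t} \sin(5 \xi)$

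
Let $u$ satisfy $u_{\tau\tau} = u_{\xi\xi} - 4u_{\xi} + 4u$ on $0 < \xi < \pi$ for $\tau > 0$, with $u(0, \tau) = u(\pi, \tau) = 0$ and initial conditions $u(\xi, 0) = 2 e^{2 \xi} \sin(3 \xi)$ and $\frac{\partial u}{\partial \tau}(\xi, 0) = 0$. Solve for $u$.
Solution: Substitute $u = e^{2\xi}w$, i.e. $w = e^{-2\xi}u$.
By the product rule, $u_{\xi} = e^{2\xi}(w_{\xi} + 2w)$, $u_{\xi\xi} = e^{2\xi}(w_{\xi\xi} + 4w_{\xi} + 4w)$, $u_{\tau\tau} = e^{2\xi}w_{\tau\tau}$.
Substituting into the PDE and dividing by $e^{2\xi}$: $w_{\tau\tau} = (w_{\xi\xi} + 4w_{\xi} + 4w) - 4(w_{\xi} + 2w) + 4w$.
The lower-order terms cancel, leaving the standard wave equation $w_{\tau\tau} = w_{\xi\xi}$.
Initial data for $w$: $w(\xi,0) = e^{-2\xi}u(\xi,0) = 2 \sin(3 \xi)$; $w_{\tau}(\xi,0) = e^{-2\xi}u_{\tau}(\xi,0) = 0$. The boundary conditions carry over: $w(0,\tau) = w(\pi,\tau) = 0$.
Solve for $w$:
  Using separation of variables $w = X(\xi)T(\tau)$:
  Eigenfunctions: $\sin(n\xi)$, $n = 1, 2, 3, \ldots$
  General solution: $w(\xi, \tau) = \sum [A_n \cos(n \tau) + B_n \sin(n \tau)] \sin(n\xi)$
  From $w(\xi,0) = 2 \sin(3 \xi)$: $A_3=2$. From $w_{\tau}(\xi,0) = 0$: all $B_n = 0$.
Hence $w(\xi,\tau) = 2 \sin(3 \xi) \cos(3 \tau)$.
Transform back: $u(\xi,\tau) = e^{2\xi}w(\xi,\tau)$.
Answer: $u(\xi, \tau) = 2 e^{2 \xi} \sin(3 \xi) \cos(3 \tau)$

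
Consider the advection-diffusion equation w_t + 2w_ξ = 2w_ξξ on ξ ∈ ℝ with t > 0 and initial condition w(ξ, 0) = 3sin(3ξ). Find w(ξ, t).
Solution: Moving frame: η = ξ - 2t, σ = t, w = u(η,σ), so w_t = u_σ - 2u_η and w_ξξ = u_ηη.
Hence w_t + 2w_ξ = u_σ and the PDE becomes the heat equation u_σ = 2u_ηη on η ∈ ℝ.
Initial data: u(η,0) = w(η,0) = 3sin(3η). Each mode sin(nη) decays as exp(-2n²σ) on ℝ, so u(η,σ) = Σ c_n exp(-2n²σ) sin(nη) with c_3=3: u(η,σ) = 3exp(-18σ)sin(3η).
Substituting back: w(ξ,t) = u(ξ - 2t, t).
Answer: w(ξ, t) = -3exp(-18t)sin(6t - 3ξ)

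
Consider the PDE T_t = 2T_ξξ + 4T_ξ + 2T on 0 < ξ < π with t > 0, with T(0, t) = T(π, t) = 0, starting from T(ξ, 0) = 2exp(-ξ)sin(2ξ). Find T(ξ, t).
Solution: Substitute T = exp(-ξ)u.
Then T_ξ = exp(-ξ)(u_ξ - u), T_ξξ = exp(-ξ)(u_ξξ - 2u_ξ + u), T_t = exp(-ξ)u_t; substituting and dividing by exp(-ξ), the lower-order terms cancel: u_t = 2u_ξξ (standard heat equation).
Data for u: u(ξ,0) = exp(ξ)T(ξ,0) = 2sin(2ξ). The boundary conditions carry over: u(0,t) = u(π,t) = 0.
Separating variables: u = Σ c_n exp(-2n²t) sin(nξ). From u(ξ,0) = 2sin(2ξ): c_2=2.
So u(ξ,t) = 2exp(-8t)sin(2ξ), and T(ξ,t) = exp(-ξ)u(ξ,t).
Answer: T(ξ, t) = 2exp(-8t)exp(-ξ)sin(2ξ)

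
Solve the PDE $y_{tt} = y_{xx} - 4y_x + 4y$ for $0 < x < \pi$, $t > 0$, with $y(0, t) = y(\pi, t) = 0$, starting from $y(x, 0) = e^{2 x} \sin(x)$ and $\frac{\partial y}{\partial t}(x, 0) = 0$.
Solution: Substitute $y = e^{2x}u$.
Then $y_x = e^{2x}(u_x + 2u)$, $y_{xx} = e^{2x}(u_{xx} + 4u_x + 4u)$, $y_{tt} = e^{2x}u_{tt}$; substituting and dividing by $e^{2x}$, the lower-order terms cancel: $u_{tt} = u_{xx}$ (standard wave equation).
Data for $u$: $u(x,0) = e^{-2x}y(x,0) = \sin(x)$; $u_t(x,0) = e^{-2x}y_t(x,0) = 0$. The boundary conditions carry over: $u(0,t) = u(\pi,t) = 0$.
Separating variables: $u = \sum [A_n \cos(\omega_n t) + B_n \sin(\omega_n t)] \sin(nx)$, $\omega_n = n$. From ICs: $A_1=1$.
So $u(x,t) = \sin(x) \cos(t)$, and $y(x,t) = e^{2x}u(x,t)$.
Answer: $y(x, t) = e^{2 x} \sin(x) \cos(t)$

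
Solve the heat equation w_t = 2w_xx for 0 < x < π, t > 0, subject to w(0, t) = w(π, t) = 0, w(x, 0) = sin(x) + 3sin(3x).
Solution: Separating variables: w = Σ c_n exp(-2n²t) sin(nx). From w(x,0) = sin(x) + 3sin(3x): c_1=1, c_3=3.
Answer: w(x, t) = exp(-2t)sin(x) + 3exp(-18t)sin(3x)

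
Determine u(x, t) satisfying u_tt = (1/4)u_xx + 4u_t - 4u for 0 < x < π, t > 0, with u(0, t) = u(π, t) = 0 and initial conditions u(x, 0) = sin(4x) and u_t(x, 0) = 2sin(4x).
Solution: Substitute u = exp(2t)w, i.e. w = exp(-2t)u.
By the product rule, u_t = exp(2t)(w_t + 2w), u_tt = exp(2t)(w_tt + 4w_t + 4w), u_xx = exp(2t)w_xx.
Substituting into the PDE and dividing by exp(2t): w_tt + 4w_t + 4w = (1/4)w_xx + 4(w_t + 2w) - 4w.
The lower-order terms cancel, leaving the standard wave equation w_tt = (1/4)w_xx.
Initial data for w: w(x,0) = u(x,0) = sin(4x); w_t(x,0) = u_t(x,0) - 2u(x,0) = 0. The boundary conditions carry over: w(0,t) = w(π,t) = 0.
Solve for w:
  Using separation of variables w = X(x)T(t):
  Eigenfunctions: sin(nx), n = 1, 2, 3, ...
  General solution: w(x, t) = Σ [A_n cos(n t/2) + B_n sin(n t/2)] sin(nx)
  From w(x,0) = sin(4x): A_4=1. From w_t(x,0) = 0: all B_n = 0.
Hence w(x,t) = sin(4x)cos(2t).
Transform back: u(x,t) = exp(2t)w(x,t).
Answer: u(x, t) = exp(2t)sin(4x)cos(2t)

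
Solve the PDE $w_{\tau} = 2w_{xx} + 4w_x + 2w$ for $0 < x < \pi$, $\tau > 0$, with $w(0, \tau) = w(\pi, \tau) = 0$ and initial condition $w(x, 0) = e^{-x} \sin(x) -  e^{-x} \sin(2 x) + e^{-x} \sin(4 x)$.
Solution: Substitute $w = e^{-x}u$.
Then $w_x = e^{-x}(u_x - u)$, $w_{xx} = e^{-x}(u_{xx} - 2u_x + u)$, $w_{\tau} = e^{-x}u_{\tau}$; substituting and dividing by $e^{-x}$, the lower-order terms cancel: $u_{\tau} = 2u_{xx}$ (standard heat equation).
Data for $u$: $u(x,0) = e^{x}w(x,0) = \sin(x) - \sin(2 x) + \sin(4 x)$. The boundary conditions carry over: $u(0,\tau) = u(\pi,\tau) = 0$.
Separating variables: $u = \sum c_n e^{-2n^2\tau} \sin(nx)$. From $u(x,0) = \sin(x) - \sin(2 x) + \sin(4 x)$: $c_1=1, c_2=-1, c_4=1$.
So $u(x,\tau) = e^{-2 \tau} \sin(x) - e^{-8 \tau} \sin(2 x) + e^{-32 \tau} \sin(4 x)$, and $w(x,\tau) = e^{-x}u(x,\tau)$.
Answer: $w(x, \tau) = e^{-2 \tau} e^{-x} \sin(x) -  e^{-8 \tau} e^{-x} \sin(2 x) + e^{-32 \tau} e^{-x} \sin(4 x)$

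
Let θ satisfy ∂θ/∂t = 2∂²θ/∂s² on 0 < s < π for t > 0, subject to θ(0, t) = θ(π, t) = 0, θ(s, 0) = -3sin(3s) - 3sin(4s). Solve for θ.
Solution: Using separation of variables θ = X(s)G(t):
Eigenfunctions: sin(ns), n = 1, 2, 3, ...
General solution: θ(s, t) = Σ c_n sin(ns) exp(-2n² t)
Matching θ(s,0) = -3sin(3s) - 3sin(4s) term by term: c_3=-3, c_4=-3.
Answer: θ(s, t) = -3exp(-18t)sin(3s) - 3exp(-32t)sin(4s)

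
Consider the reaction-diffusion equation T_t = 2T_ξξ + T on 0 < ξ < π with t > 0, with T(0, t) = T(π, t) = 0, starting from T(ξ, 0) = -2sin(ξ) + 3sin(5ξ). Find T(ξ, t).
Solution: Substitute T = exp(t)u.
Then T_t = exp(t)(u_t + u), T_ξξ = exp(t)u_ξξ; substituting and dividing by exp(t), the lower-order terms cancel: u_t = 2u_ξξ (standard heat equation).
Data for u: u(ξ,0) = T(ξ,0) = -2sin(ξ) + 3sin(5ξ). The boundary conditions carry over: u(0,t) = u(π,t) = 0.
Separating variables: u = Σ c_n exp(-2n²t) sin(nξ). From u(ξ,0) = -2sin(ξ) + 3sin(5ξ): c_1=-2, c_5=3.
So u(ξ,t) = -2exp(-2t)sin(ξ) + 3exp(-50t)sin(5ξ), and T(ξ,t) = exp(t)u(ξ,t).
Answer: T(ξ, t) = -2exp(-t)sin(ξ) + 3exp(-49t)sin(5ξ)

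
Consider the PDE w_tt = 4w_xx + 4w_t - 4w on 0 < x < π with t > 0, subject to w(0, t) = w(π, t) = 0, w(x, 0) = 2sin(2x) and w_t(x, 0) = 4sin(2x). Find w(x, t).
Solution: Substitute w = exp(2t)u, i.e. u = exp(-2t)w.
By the product rule, w_t = exp(2t)(u_t + 2u), w_tt = exp(2t)(u_tt + 4u_t + 4u), w_xx = exp(2t)u_xx.
Substituting into the PDE and dividing by exp(2t): u_tt + 4u_t + 4u = 4u_xx + 4(u_t + 2u) - 4u.
The lower-order terms cancel, leaving the standard wave equation u_tt = 4u_xx.
Initial data for u: u(x,0) = w(x,0) = 2sin(2x); u_t(x,0) = w_t(x,0) - 2w(x,0) = 0. The boundary conditions carry over: u(0,t) = u(π,t) = 0.
Solve for u:
  Using separation of variables u = X(x)T(t):
  Eigenfunctions: sin(nx), n = 1, 2, 3, ...
  General solution: u(x, t) = Σ [A_n cos(2n t) + B_n sin(2n t)] sin(nx)
  From u(x,0) = 2sin(2x): A_2=2. From u_t(x,0) = 0: all B_n = 0.
Hence u(x,t) = 2sin(2x)cos(4t).
Transform back: w(x,t) = exp(2t)u(x,t).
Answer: w(x, t) = 2exp(2t)sin(2x)cos(4t)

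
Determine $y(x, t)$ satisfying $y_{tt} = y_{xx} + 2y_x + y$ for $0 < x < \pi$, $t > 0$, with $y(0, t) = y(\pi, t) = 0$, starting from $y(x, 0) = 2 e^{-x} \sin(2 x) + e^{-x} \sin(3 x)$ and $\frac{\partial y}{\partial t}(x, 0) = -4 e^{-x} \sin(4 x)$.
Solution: Substitute $y = e^{-x}u$.
Then $y_x = e^{-x}(u_x - u)$, $y_{xx} = e^{-x}(u_{xx} - 2u_x + u)$, $y_{tt} = e^{-x}u_{tt}$; substituting and dividing by $e^{-x}$, the lower-order terms cancel: $u_{tt} = u_{xx}$ (standard wave equation).
Data for $u$: $u(x,0) = e^{x}y(x,0) = 2 \sin(2 x) + \sin(3 x)$; $u_t(x,0) = e^{x}y_t(x,0) = -4 \sin(4 x)$. The boundary conditions carry over: $u(0,t) = u(\pi,t) = 0$.
Separating variables: $u = \sum [A_n \cos(\omega_n t) + B_n \sin(\omega_n t)] \sin(nx)$, $\omega_n = n$. From ICs ($B_n$ = velocity coefficient / $\omega_n$): $A_2=2, A_3=1, B_4=-1$.
So $u(x,t) = - \sin(4 t) \sin(4 x) + 2 \sin(2 x) \cos(2 t) + \sin(3 x) \cos(3 t)$, and $y(x,t) = e^{-x}u(x,t)$.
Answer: $y(x, t) = - e^{-x} \sin(4 t) \sin(4 x) + 2 e^{-x} \sin(2 x) \cos(2 t) + e^{-x} \sin(3 x) \cos(3 t)$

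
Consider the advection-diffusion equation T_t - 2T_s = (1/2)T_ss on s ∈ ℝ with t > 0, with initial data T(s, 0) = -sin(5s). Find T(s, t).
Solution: Change to a moving frame: let η = s + 2t, σ = t and write T(s,t) = u(η,σ).
By the chain rule T_t = u_σ + 2u_η, T_s = u_η, T_ss = u_ηη.
Then T_t - 2T_s = u_σ: the advection term cancels and the PDE becomes the heat equation u_σ = (1/2)u_ηη on η ∈ ℝ.
Initial data: u(η,0) = T(η,0) = -sin(5η).
On η ∈ ℝ each mode satisfies (sin(nη))″ = -n² sin(nη), so exp(-n²σ/2) sin(nη) solves the heat equation; by superposition u(η,σ) = Σ c_n exp(-n²σ/2) sin(nη).
Reading off the coefficients: c_5=-1, so u(η,σ) = -exp(-25σ/2)sin(5η).
Substituting back η = s + 2t, σ = t: T(s,t) = u(s + 2t, t).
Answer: T(s, t) = -exp(-25t/2)sin(5s + 10t)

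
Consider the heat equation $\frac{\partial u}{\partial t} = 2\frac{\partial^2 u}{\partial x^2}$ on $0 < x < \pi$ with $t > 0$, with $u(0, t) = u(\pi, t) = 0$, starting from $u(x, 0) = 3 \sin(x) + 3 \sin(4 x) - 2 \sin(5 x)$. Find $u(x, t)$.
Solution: Using separation of variables $u = X(x)T(t)$:
Eigenfunctions: $\sin(nx)$, $n = 1, 2, 3, \ldots$
General solution: $u(x, t) = \sum c_n \sin(nx) e^{-2n^2 t}$
Matching $u(x,0) = 3 \sin(x) + 3 \sin(4 x) - 2 \sin(5 x)$ term by term: $c_1=3, c_4=3, c_5=-2$.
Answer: $u(x, t) = 3 e^{-2 t} \sin(x) + 3 e^{-32 t} \sin(4 x) - 2 e^{-50 t} \sin(5 x)$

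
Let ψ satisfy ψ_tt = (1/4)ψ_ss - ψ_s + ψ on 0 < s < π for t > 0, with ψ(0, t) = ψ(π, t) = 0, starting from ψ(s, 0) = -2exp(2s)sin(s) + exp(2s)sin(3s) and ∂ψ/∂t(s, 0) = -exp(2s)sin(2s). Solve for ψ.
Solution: Substitute ψ = exp(2s)u, i.e. u = exp(-2s)ψ.
By the product rule, ψ_s = exp(2s)(u_s + 2u), ψ_ss = exp(2s)(u_ss + 4u_s + 4u), ψ_tt = exp(2s)u_tt.
Substituting into the PDE and dividing by exp(2s): u_tt = (1/4)(u_ss + 4u_s + 4u) - (u_s + 2u) + u.
The lower-order terms cancel, leaving the standard wave equation u_tt = (1/4)u_ss.
Initial data for u: u(s,0) = exp(-2s)ψ(s,0) = -2sin(s) + sin(3s); u_t(s,0) = exp(-2s)ψ_t(s,0) = -sin(2s). The boundary conditions carry over: u(0,t) = u(π,t) = 0.
Solve for u:
  Using separation of variables u = X(s)T(t):
  Eigenfunctions: sin(ns), n = 1, 2, 3, ...
  General solution: u(s, t) = Σ [A_n cos(n t/2) + B_n sin(n t/2)] sin(ns)
  From u(s,0) = -2sin(s) + sin(3s): A_1=-2, A_3=1. From u_t(s,0) = -sin(2s), using u_t(s,0) = Σ ω_n B_n sin(ns) with ω_n = n/2: B_2 = (-1)/1 = -1.
Hence u(s,t) = -2sin(s)cos(t/2) - sin(2s)sin(t) + sin(3s)cos(3t/2).
Transform back: ψ(s,t) = exp(2s)u(s,t).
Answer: ψ(s, t) = -2exp(2s)sin(s)cos(t/2) - exp(2s)sin(2s)sin(t) + exp(2s)sin(3s)cos(3t/2)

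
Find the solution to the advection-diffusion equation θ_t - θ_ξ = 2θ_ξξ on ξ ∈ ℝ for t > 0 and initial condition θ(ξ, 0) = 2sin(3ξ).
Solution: Moving frame: η = ξ + t, σ = t, θ = u(η,σ), so θ_t = u_σ + u_η and θ_ξξ = u_ηη.
Hence θ_t - θ_ξ = u_σ and the PDE becomes the heat equation u_σ = 2u_ηη on η ∈ ℝ.
Initial data: u(η,0) = θ(η,0) = 2sin(3η). Each mode sin(nη) decays as exp(-2n²σ) on ℝ, so u(η,σ) = Σ c_n exp(-2n²σ) sin(nη) with c_3=2: u(η,σ) = 2exp(-18σ)sin(3η).
Substituting back: θ(ξ,t) = u(ξ + t, t).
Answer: θ(ξ, t) = 2exp(-18t)sin(3t + 3ξ)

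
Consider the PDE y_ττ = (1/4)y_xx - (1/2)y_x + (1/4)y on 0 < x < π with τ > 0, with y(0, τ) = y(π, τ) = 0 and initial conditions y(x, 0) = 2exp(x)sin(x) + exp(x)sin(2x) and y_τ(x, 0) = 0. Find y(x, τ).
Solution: Substitute y = exp(x)u.
Then y_x = exp(x)(u_x + u), y_xx = exp(x)(u_xx + 2u_x + u), y_ττ = exp(x)u_ττ; substituting and dividing by exp(x), the lower-order terms cancel: u_ττ = (1/4)u_xx (standard wave equation).
Data for u: u(x,0) = exp(-x)y(x,0) = 2sin(x) + sin(2x); u_τ(x,0) = exp(-x)y_τ(x,0) = 0. The boundary conditions carry over: u(0,τ) = u(π,τ) = 0.
Separating variables: u = Σ [A_n cos(ω_n τ) + B_n sin(ω_n τ)] sin(nx), ω_n = n/2. From ICs: A_1=2, A_2=1.
So u(x,τ) = 2sin(x)cos(τ/2) + sin(2x)cos(τ), and y(x,τ) = exp(x)u(x,τ).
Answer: y(x, τ) = 2exp(x)sin(x)cos(τ/2) + exp(x)sin(2x)cos(τ)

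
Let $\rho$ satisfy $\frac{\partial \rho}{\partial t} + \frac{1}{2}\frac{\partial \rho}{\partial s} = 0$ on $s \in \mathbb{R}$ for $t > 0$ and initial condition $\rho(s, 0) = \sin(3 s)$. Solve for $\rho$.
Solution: By method of characteristics (waves move right with speed 1/2):
Along characteristics $s - \frac{1}{2}t =$ const, $\rho$ is constant, so $\rho(s,t) = f(s - \frac{1}{2}t)$ with $f = \rho( \cdot , 0)$.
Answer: $\rho(s, t) = \sin(3 s - 3 t/2)$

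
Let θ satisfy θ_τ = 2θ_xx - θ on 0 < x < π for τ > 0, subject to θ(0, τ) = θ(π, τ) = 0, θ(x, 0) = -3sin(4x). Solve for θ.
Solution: Substitute θ = exp(-τ)u.
Then θ_τ = exp(-τ)(u_τ - u), θ_xx = exp(-τ)u_xx; substituting and dividing by exp(-τ), the lower-order terms cancel: u_τ = 2u_xx (standard heat equation).
Data for u: u(x,0) = θ(x,0) = -3sin(4x). The boundary conditions carry over: u(0,τ) = u(π,τ) = 0.
Separating variables: u = Σ c_n exp(-2n²τ) sin(nx). From u(x,0) = -3sin(4x): c_4=-3.
So u(x,τ) = -3exp(-32τ)sin(4x), and θ(x,τ) = exp(-τ)u(x,τ).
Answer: θ(x, τ) = -3exp(-33τ)sin(4x)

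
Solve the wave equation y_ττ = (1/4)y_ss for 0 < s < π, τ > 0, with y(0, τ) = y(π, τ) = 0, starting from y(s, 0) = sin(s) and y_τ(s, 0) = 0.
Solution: Using separation of variables y = X(s)T(τ):
Eigenfunctions: sin(ns), n = 1, 2, 3, ...
General solution: y(s, τ) = Σ [A_n cos(n τ/2) + B_n sin(n τ/2)] sin(ns)
From y(s,0) = sin(s): A_1=1. From y_τ(s,0) = 0: all B_n = 0.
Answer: y(s, τ) = sin(s)cos(τ/2)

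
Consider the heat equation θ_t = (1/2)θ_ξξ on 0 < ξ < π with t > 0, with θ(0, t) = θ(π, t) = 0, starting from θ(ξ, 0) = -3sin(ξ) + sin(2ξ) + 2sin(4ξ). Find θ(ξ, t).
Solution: Separating variables: θ = Σ c_n exp(-n²t/2) sin(nξ). From θ(ξ,0) = -3sin(ξ) + sin(2ξ) + 2sin(4ξ): c_1=-3, c_2=1, c_4=2.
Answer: θ(ξ, t) = exp(-2t)sin(2ξ) + 2exp(-8t)sin(4ξ) - 3exp(-t/2)sin(ξ)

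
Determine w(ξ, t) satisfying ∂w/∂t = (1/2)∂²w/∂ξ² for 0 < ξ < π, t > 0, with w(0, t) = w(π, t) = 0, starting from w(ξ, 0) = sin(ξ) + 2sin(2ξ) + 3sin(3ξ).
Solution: Separating variables: w = Σ c_n exp(-n²t/2) sin(nξ). From w(ξ,0) = sin(ξ) + 2sin(2ξ) + 3sin(3ξ): c_1=1, c_2=2, c_3=3.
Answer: w(ξ, t) = 2exp(-2t)sin(2ξ) + exp(-t/2)sin(ξ) + 3exp(-9t/2)sin(3ξ)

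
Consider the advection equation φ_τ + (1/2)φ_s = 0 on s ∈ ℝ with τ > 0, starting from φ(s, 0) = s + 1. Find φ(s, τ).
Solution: By characteristics (ds/dτ = 1/2), φ(s,τ) = f(s - (1/2)τ) with f = φ(·, 0).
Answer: φ(s, τ) = s - (1/2)τ + 1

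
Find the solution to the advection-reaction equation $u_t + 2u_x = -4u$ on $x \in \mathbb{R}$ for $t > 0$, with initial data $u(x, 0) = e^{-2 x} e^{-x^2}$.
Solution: Substitute $u = e^{-2x}w$, i.e. $w = e^{2x}u$.
By the product rule, $u_x = e^{-2x}(w_x - 2w)$, $u_t = e^{-2x}w_t$.
Substituting into the PDE and dividing by $e^{-2x}$: $w_t + 2(w_x - 2w) = -4w$.
The lower-order terms cancel, leaving the standard advection equation $w_t + 2w_x = 0$.
Initial data for $w$: $w(x,0) = e^{2x}u(x,0) = e^{-x^2}$.
Solve for $w$:
  By method of characteristics (waves move right with speed 2):
  Along characteristics $x - 2t =$ const, $w$ is constant, so $w(x,t) = f(x - 2t)$ with $f = w( \cdot , 0)$.
Hence $w(x,t) = e^{-(-2 t + x)^2}$.
Transform back: $u(x,t) = e^{-2x}w(x,t)$.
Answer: $u(x, t) = e^{-2 x} e^{-(-2 t + x)^2}$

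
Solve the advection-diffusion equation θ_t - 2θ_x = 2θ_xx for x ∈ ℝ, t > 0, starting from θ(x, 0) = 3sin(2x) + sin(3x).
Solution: Moving frame: η = x + 2t, σ = t, θ = u(η,σ), so θ_t = u_σ + 2u_η and θ_xx = u_ηη.
Hence θ_t - 2θ_x = u_σ and the PDE becomes the heat equation u_σ = 2u_ηη on η ∈ ℝ.
Initial data: u(η,0) = θ(η,0) = 3sin(2η) + sin(3η). Each mode sin(nη) decays as exp(-2n²σ) on ℝ, so u(η,σ) = Σ c_n exp(-2n²σ) sin(nη) with c_2=3, c_3=1: u(η,σ) = 3exp(-8σ)sin(2η) + exp(-18σ)sin(3η).
Substituting back: θ(x,t) = u(x + 2t, t).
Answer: θ(x, t) = 3exp(-8t)sin(4t + 2x) + exp(-18t)sin(6t + 3x)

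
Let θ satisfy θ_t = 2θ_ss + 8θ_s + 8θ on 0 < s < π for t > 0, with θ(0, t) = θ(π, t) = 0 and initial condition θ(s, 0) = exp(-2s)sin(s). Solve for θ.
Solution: Substitute θ = exp(-2s)u, i.e. u = exp(2s)θ.
By the product rule, θ_s = exp(-2s)(u_s - 2u), θ_ss = exp(-2s)(u_ss - 4u_s + 4u), θ_t = exp(-2s)u_t.
Substituting into the PDE and dividing by exp(-2s): u_t = 2(u_ss - 4u_s + 4u) + 8(u_s - 2u) + 8u.
The lower-order terms cancel, leaving the standard heat equation u_t = 2u_ss.
Initial data for u: u(s,0) = exp(2s)θ(s,0) = sin(s). The boundary conditions carry over: u(0,t) = u(π,t) = 0.
Solve for u:
  Using separation of variables u = X(s)G(t):
  Eigenfunctions: sin(ns), n = 1, 2, 3, ...
  General solution: u(s, t) = Σ c_n sin(ns) exp(-2n² t)
  Matching u(s,0) = sin(s) term by term: c_1=1.
Hence u(s,t) = exp(-2t)sin(s).
Transform back: θ(s,t) = exp(-2s)u(s,t).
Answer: θ(s, t) = exp(-2s)exp(-2t)sin(s)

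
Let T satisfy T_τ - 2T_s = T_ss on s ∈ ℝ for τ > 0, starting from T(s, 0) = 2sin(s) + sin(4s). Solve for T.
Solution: Change to a moving frame: let η = s + 2τ, σ = τ and write T(s,τ) = u(η,σ).
By the chain rule T_τ = u_σ + 2u_η, T_s = u_η, T_ss = u_ηη.
Then T_τ - 2T_s = u_σ: the advection term cancels and the PDE becomes the heat equation u_σ = u_ηη on η ∈ ℝ.
Initial data: u(η,0) = T(η,0) = 2sin(η) + sin(4η).
On η ∈ ℝ each mode satisfies (sin(nη))″ = -n² sin(nη), so exp(-n²σ) sin(nη) solves the heat equation; by superposition u(η,σ) = Σ c_n exp(-n²σ) sin(nη).
Reading off the coefficients: c_1=2, c_4=1, so u(η,σ) = 2exp(-σ)sin(η) + exp(-16σ)sin(4η).
Substituting back η = s + 2τ, σ = τ: T(s,τ) = u(s + 2τ, τ).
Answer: T(s, τ) = 2exp(-τ)sin(s + 2τ) + exp(-16τ)sin(4s + 8τ)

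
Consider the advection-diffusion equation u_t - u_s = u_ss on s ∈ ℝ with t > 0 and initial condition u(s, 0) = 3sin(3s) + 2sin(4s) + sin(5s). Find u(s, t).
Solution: Moving frame: η = s + t, σ = t, u = w(η,σ), so u_t = w_σ + w_η and u_ss = w_ηη.
Hence u_t - u_s = w_σ and the PDE becomes the heat equation w_σ = w_ηη on η ∈ ℝ.
Initial data: w(η,0) = u(η,0) = 3sin(3η) + 2sin(4η) + sin(5η). Each mode sin(nη) decays as exp(-n²σ) on ℝ, so w(η,σ) = Σ c_n exp(-n²σ) sin(nη) with c_3=3, c_4=2, c_5=1: w(η,σ) = 3exp(-9σ)sin(3η) + 2exp(-16σ)sin(4η) + exp(-25σ)sin(5η).
Substituting back: u(s,t) = w(s + t, t).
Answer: u(s, t) = 3exp(-9t)sin(3s + 3t) + 2exp(-16t)sin(4s + 4t) + exp(-25t)sin(5s + 5t)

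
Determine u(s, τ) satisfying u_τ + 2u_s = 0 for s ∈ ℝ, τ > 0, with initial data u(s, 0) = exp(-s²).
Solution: By method of characteristics (waves move right with speed 2):
Along characteristics s - 2τ = const, u is constant, so u(s,τ) = f(s - 2τ) with f = u(·, 0).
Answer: u(s, τ) = exp(-(s - 2τ)²)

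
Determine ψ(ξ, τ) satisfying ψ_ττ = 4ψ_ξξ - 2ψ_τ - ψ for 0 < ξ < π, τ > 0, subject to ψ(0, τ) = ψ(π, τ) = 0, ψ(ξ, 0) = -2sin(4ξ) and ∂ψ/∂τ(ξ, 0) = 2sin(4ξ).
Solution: Substitute ψ = exp(-τ)u.
Then ψ_τ = exp(-τ)(u_τ - u), ψ_ττ = exp(-τ)(u_ττ - 2u_τ + u), ψ_ξξ = exp(-τ)u_ξξ; substituting and dividing by exp(-τ), the lower-order terms cancel: u_ττ = 4u_ξξ (standard wave equation).
Data for u: u(ξ,0) = ψ(ξ,0) = -2sin(4ξ); u_τ(ξ,0) = ψ_τ(ξ,0) + ψ(ξ,0) = 0. The boundary conditions carry over: u(0,τ) = u(π,τ) = 0.
Separating variables: u = Σ [A_n cos(ω_n τ) + B_n sin(ω_n τ)] sin(nξ), ω_n = 2n. From ICs: A_4=-2.
So u(ξ,τ) = -2sin(4ξ)cos(8τ), and ψ(ξ,τ) = exp(-τ)u(ξ,τ).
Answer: ψ(ξ, τ) = -2exp(-τ)sin(4ξ)cos(8τ)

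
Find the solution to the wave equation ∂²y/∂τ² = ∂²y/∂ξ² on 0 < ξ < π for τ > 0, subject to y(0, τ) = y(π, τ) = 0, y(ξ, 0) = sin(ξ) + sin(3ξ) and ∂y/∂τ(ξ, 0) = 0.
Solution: Separating variables: y = Σ [A_n cos(ω_n τ) + B_n sin(ω_n τ)] sin(nξ), ω_n = n. From ICs: A_1=1, A_3=1.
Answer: y(ξ, τ) = sin(ξ)cos(τ) + sin(3ξ)cos(3τ)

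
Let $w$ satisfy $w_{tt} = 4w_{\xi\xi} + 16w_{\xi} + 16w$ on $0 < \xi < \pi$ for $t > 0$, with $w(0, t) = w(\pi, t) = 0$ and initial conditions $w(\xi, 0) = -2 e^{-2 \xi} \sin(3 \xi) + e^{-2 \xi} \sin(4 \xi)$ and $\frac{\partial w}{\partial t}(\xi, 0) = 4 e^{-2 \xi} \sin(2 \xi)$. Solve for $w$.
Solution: Substitute $w = e^{-2\xi}u$.
Then $w_{\xi} = e^{-2\xi}(u_{\xi} - 2u)$, $w_{\xi\xi} = e^{-2\xi}(u_{\xi\xi} - 4u_{\xi} + 4u)$, $w_{tt} = e^{-2\xi}u_{tt}$; substituting and dividing by $e^{-2\xi}$, the lower-order terms cancel: $u_{tt} = 4u_{\xi\xi}$ (standard wave equation).
Data for $u$: $u(\xi,0) = e^{2\xi}w(\xi,0) = -2 \sin(3 \xi) + \sin(4 \xi)$; $u_t(\xi,0) = e^{2\xi}w_t(\xi,0) = 4 \sin(2 \xi)$. The boundary conditions carry over: $u(0,t) = u(\pi,t) = 0$.
Separating variables: $u = \sum [A_n \cos(\omega_n t) + B_n \sin(\omega_n t)] \sin(n\xi)$, $\omega_n = 2n$. From ICs ($B_n$ = velocity coefficient / $\omega_n$): $A_3=-2, A_4=1, B_2=1$.
So $u(\xi,t) = \sin(4 t) \sin(2 \xi) - 2 \sin(3 \xi) \cos(6 t) + \sin(4 \xi) \cos(8 t)$, and $w(\xi,t) = e^{-2\xi}u(\xi,t)$.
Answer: $w(\xi, t) = e^{-2 \xi} \sin(2 \xi) \sin(4 t) - 2 e^{-2 \xi} \sin(3 \xi) \cos(6 t) + e^{-2 \xi} \sin(4 \xi) \cos(8 t)$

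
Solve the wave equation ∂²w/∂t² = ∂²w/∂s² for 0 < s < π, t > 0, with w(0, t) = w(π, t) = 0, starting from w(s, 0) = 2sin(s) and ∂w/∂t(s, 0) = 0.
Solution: Separating variables: w = Σ [A_n cos(ω_n t) + B_n sin(ω_n t)] sin(ns), ω_n = n. From ICs: A_1=2.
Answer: w(s, t) = 2sin(s)cos(t)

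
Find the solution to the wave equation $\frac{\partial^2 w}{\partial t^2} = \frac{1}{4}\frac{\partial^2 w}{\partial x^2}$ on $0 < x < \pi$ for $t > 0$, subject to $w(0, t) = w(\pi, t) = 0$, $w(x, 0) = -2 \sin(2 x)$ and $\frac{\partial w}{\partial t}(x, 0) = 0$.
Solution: Using separation of variables $w = X(x)T(t)$:
Eigenfunctions: $\sin(nx)$, $n = 1, 2, 3, \ldots$
General solution: $w(x, t) = \sum [A_n \cos(n t/2) + B_n \sin(n t/2)] \sin(nx)$
From $w(x,0) = -2 \sin(2 x)$: $A_2=-2$. From $w_t(x,0) = 0$: all $B_n = 0$.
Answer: $w(x, t) = -2 \sin(2 x) \cos(t)$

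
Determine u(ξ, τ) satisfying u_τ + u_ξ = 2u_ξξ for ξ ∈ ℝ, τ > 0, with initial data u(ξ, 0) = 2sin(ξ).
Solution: Change to a moving frame: let η = ξ - τ, σ = τ and write u(ξ,τ) = w(η,σ).
By the chain rule u_τ = w_σ - w_η, u_ξ = w_η, u_ξξ = w_ηη.
Then u_τ + u_ξ = w_σ: the advection term cancels and the PDE becomes the heat equation w_σ = 2w_ηη on η ∈ ℝ.
Initial data: w(η,0) = u(η,0) = 2sin(η).
On η ∈ ℝ each mode satisfies (sin(nη))″ = -n² sin(nη), so exp(-2n²σ) sin(nη) solves the heat equation; by superposition w(η,σ) = Σ c_n exp(-2n²σ) sin(nη).
Reading off the coefficients: c_1=2, so w(η,σ) = 2exp(-2σ)sin(η).
Substituting back η = ξ - τ, σ = τ: u(ξ,τ) = w(ξ - τ, τ).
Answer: u(ξ, τ) = 2exp(-2τ)sin(ξ - τ)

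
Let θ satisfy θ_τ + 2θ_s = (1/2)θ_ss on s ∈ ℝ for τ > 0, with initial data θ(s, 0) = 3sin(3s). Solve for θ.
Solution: Moving frame: η = s - 2τ, σ = τ, θ = u(η,σ), so θ_τ = u_σ - 2u_η and θ_ss = u_ηη.
Hence θ_τ + 2θ_s = u_σ and the PDE becomes the heat equation u_σ = (1/2)u_ηη on η ∈ ℝ.
Initial data: u(η,0) = θ(η,0) = 3sin(3η). Each mode sin(nη) decays as exp(-n²σ/2) on ℝ, so u(η,σ) = Σ c_n exp(-n²σ/2) sin(nη) with c_3=3: u(η,σ) = 3exp(-9σ/2)sin(3η).
Substituting back: θ(s,τ) = u(s - 2τ, τ).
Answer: θ(s, τ) = 3exp(-9τ/2)sin(3s - 6τ)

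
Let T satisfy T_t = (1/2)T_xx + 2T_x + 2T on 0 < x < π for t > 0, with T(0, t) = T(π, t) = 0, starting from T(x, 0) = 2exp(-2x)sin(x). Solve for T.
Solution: Substitute T = exp(-2x)u, i.e. u = exp(2x)T.
By the product rule, T_x = exp(-2x)(u_x - 2u), T_xx = exp(-2x)(u_xx - 4u_x + 4u), T_t = exp(-2x)u_t.
Substituting into the PDE and dividing by exp(-2x): u_t = (1/2)(u_xx - 4u_x + 4u) + 2(u_x - 2u) + 2u.
The lower-order terms cancel, leaving the standard heat equation u_t = (1/2)u_xx.
Initial data for u: u(x,0) = exp(2x)T(x,0) = 2sin(x). The boundary conditions carry over: u(0,t) = u(π,t) = 0.
Solve for u:
  Using separation of variables u = X(x)G(t):
  Eigenfunctions: sin(nx), n = 1, 2, 3, ...
  General solution: u(x, t) = Σ c_n sin(nx) exp(-n² t/2)
  Matching u(x,0) = 2sin(x) term by term: c_1=2.
Hence u(x,t) = 2exp(-t/2)sin(x).
Transform back: T(x,t) = exp(-2x)u(x,t).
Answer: T(x, t) = 2exp(-t/2)exp(-2x)sin(x)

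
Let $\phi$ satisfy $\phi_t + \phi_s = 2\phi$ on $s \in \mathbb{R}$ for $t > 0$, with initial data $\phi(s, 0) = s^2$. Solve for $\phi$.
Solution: Substitute $\phi = e^{2t}u$, i.e. $u = e^{-2t}\phi$.
By the product rule, $\phi_t = e^{2t}(u_t + 2u)$, $\phi_s = e^{2t}u_s$.
Substituting into the PDE and dividing by $e^{2t}$: $u_t + 2u + u_s = 2u$.
The lower-order terms cancel, leaving the standard advection equation $u_t + u_s = 0$.
Initial data for $u$: $u(s,0) = \phi(s,0) = s^2$.
Solve for $u$:
  By method of characteristics (waves move right with speed 1):
  Along characteristics $s - t =$ const, $u$ is constant, so $u(s,t) = f(s - t)$ with $f = u( \cdot , 0)$.
Hence $u(s,t) = s^2 - 2 s t + t^2$.
Transform back: $\phi(s,t) = e^{2t}u(s,t)$.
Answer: $\phi(s, t) = s^2 e^{2 t} - 2 s t e^{2 t} + t^2 e^{2 t}$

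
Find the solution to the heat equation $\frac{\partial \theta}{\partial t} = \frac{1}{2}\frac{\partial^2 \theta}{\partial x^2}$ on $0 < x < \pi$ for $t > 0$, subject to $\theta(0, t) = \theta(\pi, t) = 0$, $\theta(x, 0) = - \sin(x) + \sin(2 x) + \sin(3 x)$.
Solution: Using separation of variables $\theta = X(x)G(t)$:
Eigenfunctions: $\sin(nx)$, $n = 1, 2, 3, \ldots$
General solution: $\theta(x, t) = \sum c_n \sin(nx) e^{-n^2 t/2}$
Matching $\theta(x,0) = - \sin(x) + \sin(2 x) + \sin(3 x)$ term by term: $c_1=-1, c_2=1, c_3=1$.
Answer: $\theta(x, t) = e^{-2 t} \sin(2 x) -  e^{-t/2} \sin(x) + e^{-9 t/2} \sin(3 x)$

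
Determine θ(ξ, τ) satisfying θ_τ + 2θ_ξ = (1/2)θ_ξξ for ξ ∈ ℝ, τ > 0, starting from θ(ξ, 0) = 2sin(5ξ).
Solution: Change to a moving frame: let η = ξ - 2τ, σ = τ and write θ(ξ,τ) = u(η,σ).
By the chain rule θ_τ = u_σ - 2u_η, θ_ξ = u_η, θ_ξξ = u_ηη.
Then θ_τ + 2θ_ξ = u_σ: the advection term cancels and the PDE becomes the heat equation u_σ = (1/2)u_ηη on η ∈ ℝ.
Initial data: u(η,0) = θ(η,0) = 2sin(5η).
On η ∈ ℝ each mode satisfies (sin(nη))″ = -n² sin(nη), so exp(-n²σ/2) sin(nη) solves the heat equation; by superposition u(η,σ) = Σ c_n exp(-n²σ/2) sin(nη).
Reading off the coefficients: c_5=2, so u(η,σ) = 2exp(-25σ/2)sin(5η).
Substituting back η = ξ - 2τ, σ = τ: θ(ξ,τ) = u(ξ - 2τ, τ).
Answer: θ(ξ, τ) = 2exp(-25τ/2)sin(5ξ - 10τ)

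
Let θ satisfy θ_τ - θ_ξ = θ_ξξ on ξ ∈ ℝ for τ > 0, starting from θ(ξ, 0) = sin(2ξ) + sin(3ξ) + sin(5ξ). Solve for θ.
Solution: Change to a moving frame: let η = ξ + τ, σ = τ and write θ(ξ,τ) = u(η,σ).
By the chain rule θ_τ = u_σ + u_η, θ_ξ = u_η, θ_ξξ = u_ηη.
Then θ_τ - θ_ξ = u_σ: the advection term cancels and the PDE becomes the heat equation u_σ = u_ηη on η ∈ ℝ.
Initial data: u(η,0) = θ(η,0) = sin(2η) + sin(3η) + sin(5η).
On η ∈ ℝ each mode satisfies (sin(nη))″ = -n² sin(nη), so exp(-n²σ) sin(nη) solves the heat equation; by superposition u(η,σ) = Σ c_n exp(-n²σ) sin(nη).
Reading off the coefficients: c_2=1, c_3=1, c_5=1, so u(η,σ) = exp(-4σ)sin(2η) + exp(-9σ)sin(3η) + exp(-25σ)sin(5η).
Substituting back η = ξ + τ, σ = τ: θ(ξ,τ) = u(ξ + τ, τ).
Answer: θ(ξ, τ) = exp(-4τ)sin(2ξ + 2τ) + exp(-9τ)sin(3ξ + 3τ) + exp(-25τ)sin(5ξ + 5τ)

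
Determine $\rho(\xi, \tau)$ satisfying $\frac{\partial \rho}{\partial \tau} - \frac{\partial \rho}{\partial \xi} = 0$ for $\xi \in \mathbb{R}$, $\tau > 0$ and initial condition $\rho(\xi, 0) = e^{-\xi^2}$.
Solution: By method of characteristics (waves move left with speed 1):
Along characteristics $\xi + \tau =$ const, $\rho$ is constant, so $\rho(\xi,\tau) = f(\xi + \tau)$ with $f = \rho( \cdot , 0)$.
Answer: $\rho(\xi, \tau) = e^{-(\tau + \xi)^2}$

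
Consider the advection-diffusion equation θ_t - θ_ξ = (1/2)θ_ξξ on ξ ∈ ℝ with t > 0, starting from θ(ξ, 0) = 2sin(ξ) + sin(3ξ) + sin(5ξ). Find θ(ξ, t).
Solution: Change to a moving frame: let η = ξ + t, σ = t and write θ(ξ,t) = u(η,σ).
By the chain rule θ_t = u_σ + u_η, θ_ξ = u_η, θ_ξξ = u_ηη.
Then θ_t - θ_ξ = u_σ: the advection term cancels and the PDE becomes the heat equation u_σ = (1/2)u_ηη on η ∈ ℝ.
Initial data: u(η,0) = θ(η,0) = 2sin(η) + sin(3η) + sin(5η).
On η ∈ ℝ each mode satisfies (sin(nη))″ = -n² sin(nη), so exp(-n²σ/2) sin(nη) solves the heat equation; by superposition u(η,σ) = Σ c_n exp(-n²σ/2) sin(nη).
Reading off the coefficients: c_1=2, c_3=1, c_5=1, so u(η,σ) = 2exp(-σ/2)sin(η) + exp(-9σ/2)sin(3η) + exp(-25σ/2)sin(5η).
Substituting back η = ξ + t, σ = t: θ(ξ,t) = u(ξ + t, t).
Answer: θ(ξ, t) = 2exp(-t/2)sin(t + ξ) + exp(-9t/2)sin(3t + 3ξ) + exp(-25t/2)sin(5t + 5ξ)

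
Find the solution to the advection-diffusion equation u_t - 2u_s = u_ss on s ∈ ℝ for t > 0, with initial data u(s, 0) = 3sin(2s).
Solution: Change to a moving frame: let η = s + 2t, σ = t and write u(s,t) = w(η,σ).
By the chain rule u_t = w_σ + 2w_η, u_s = w_η, u_ss = w_ηη.
Then u_t - 2u_s = w_σ: the advection term cancels and the PDE becomes the heat equation w_σ = w_ηη on η ∈ ℝ.
Initial data: w(η,0) = u(η,0) = 3sin(2η).
On η ∈ ℝ each mode satisfies (sin(nη))″ = -n² sin(nη), so exp(-n²σ) sin(nη) solves the heat equation; by superposition w(η,σ) = Σ c_n exp(-n²σ) sin(nη).
Reading off the coefficients: c_2=3, so w(η,σ) = 3exp(-4σ)sin(2η).
Substituting back η = s + 2t, σ = t: u(s,t) = w(s + 2t, t).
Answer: u(s, t) = 3exp(-4t)sin(2s + 4t)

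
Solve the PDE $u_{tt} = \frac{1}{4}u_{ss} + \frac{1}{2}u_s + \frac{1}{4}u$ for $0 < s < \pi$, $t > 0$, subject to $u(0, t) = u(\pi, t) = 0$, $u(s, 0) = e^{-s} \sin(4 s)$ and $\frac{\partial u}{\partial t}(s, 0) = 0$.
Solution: Substitute $u = e^{-s}w$.
Then $u_s = e^{-s}(w_s - w)$, $u_{ss} = e^{-s}(w_{ss} - 2w_s + w)$, $u_{tt} = e^{-s}w_{tt}$; substituting and dividing by $e^{-s}$, the lower-order terms cancel: $w_{tt} = \frac{1}{4}w_{ss}$ (standard wave equation).
Data for $w$: $w(s,0) = e^{s}u(s,0) = \sin(4 s)$; $w_t(s,0) = e^{s}u_t(s,0) = 0$. The boundary conditions carry over: $w(0,t) = w(\pi,t) = 0$.
Separating variables: $w = \sum [A_n \cos(\omega_n t) + B_n \sin(\omega_n t)] \sin(ns)$, $\omega_n = n/2$. From ICs: $A_4=1$.
So $w(s,t) = \sin(4 s) \cos(2 t)$, and $u(s,t) = e^{-s}w(s,t)$.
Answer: $u(s, t) = e^{-s} \sin(4 s) \cos(2 t)$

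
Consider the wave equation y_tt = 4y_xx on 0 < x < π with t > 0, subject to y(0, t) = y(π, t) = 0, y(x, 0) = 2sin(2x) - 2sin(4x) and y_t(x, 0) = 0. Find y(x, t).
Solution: Using separation of variables y = X(x)T(t):
Eigenfunctions: sin(nx), n = 1, 2, 3, ...
General solution: y(x, t) = Σ [A_n cos(2n t) + B_n sin(2n t)] sin(nx)
From y(x,0) = 2sin(2x) - 2sin(4x): A_2=2, A_4=-2. From y_t(x,0) = 0: all B_n = 0.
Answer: y(x, t) = 2sin(2x)cos(4t) - 2sin(4x)cos(8t)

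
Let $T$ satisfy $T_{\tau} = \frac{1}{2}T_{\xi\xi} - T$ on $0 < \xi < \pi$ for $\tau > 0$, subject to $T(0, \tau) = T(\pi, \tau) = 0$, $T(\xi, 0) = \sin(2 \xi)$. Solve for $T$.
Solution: Substitute $T = e^{-\tau}u$.
Then $T_{\tau} = e^{-\tau}(u_{\tau} - u)$, $T_{\xi\xi} = e^{-\tau}u_{\xi\xi}$; substituting and dividing by $e^{-\tau}$, the lower-order terms cancel: $u_{\tau} = \frac{1}{2}u_{\xi\xi}$ (standard heat equation).
Data for $u$: $u(\xi,0) = T(\xi,0) = \sin(2 \xi)$. The boundary conditions carry over: $u(0,\tau) = u(\pi,\tau) = 0$.
Separating variables: $u = \sum c_n e^{-n^2\tau/2} \sin(n\xi)$. From $u(\xi,0) = \sin(2 \xi)$: $c_2=1$.
So $u(\xi,\tau) = e^{-2 \tau} \sin(2 \xi)$, and $T(\xi,\tau) = e^{-\tau}u(\xi,\tau)$.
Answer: $T(\xi, \tau) = e^{-3 \tau} \sin(2 \xi)$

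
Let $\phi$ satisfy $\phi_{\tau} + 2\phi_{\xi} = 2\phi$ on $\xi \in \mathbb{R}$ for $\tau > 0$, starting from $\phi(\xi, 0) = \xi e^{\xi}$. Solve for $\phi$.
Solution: Substitute $\phi = e^{\xi}u$.
Then $\phi_{\xi} = e^{\xi}(u_{\xi} + u)$, $\phi_{\tau} = e^{\xi}u_{\tau}$; substituting and dividing by $e^{\xi}$, the lower-order terms cancel: $u_{\tau} + 2u_{\xi} = 0$ (standard advection equation).
Data for $u$: $u(\xi,0) = e^{-\xi}\phi(\xi,0) = \xi$.
By characteristics ($d\xi/d\tau = 2$), $u(\xi,\tau) = f(\xi - 2\tau)$ with $f = u( \cdot , 0)$.
So $u(\xi,\tau) = \xi - 2 \tau$, and $\phi(\xi,\tau) = e^{\xi}u(\xi,\tau)$.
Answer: $\phi(\xi, \tau) = -2 \tau e^{\xi} + \xi e^{\xi}$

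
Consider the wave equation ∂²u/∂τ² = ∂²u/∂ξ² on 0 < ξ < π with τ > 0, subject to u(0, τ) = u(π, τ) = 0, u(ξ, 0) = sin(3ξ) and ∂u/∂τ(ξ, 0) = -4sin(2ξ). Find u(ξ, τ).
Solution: Separating variables: u = Σ [A_n cos(ω_n τ) + B_n sin(ω_n τ)] sin(nξ), ω_n = n. From ICs (B_n = velocity coefficient / ω_n): A_3=1, B_2=-2.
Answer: u(ξ, τ) = -2sin(2ξ)sin(2τ) + sin(3ξ)cos(3τ)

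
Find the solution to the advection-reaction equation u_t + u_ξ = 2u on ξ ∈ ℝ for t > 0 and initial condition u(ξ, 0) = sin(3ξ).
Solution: Substitute u = exp(2t)w.
Then u_t = exp(2t)(w_t + 2w), u_ξ = exp(2t)w_ξ; substituting and dividing by exp(2t), the lower-order terms cancel: w_t + w_ξ = 0 (standard advection equation).
Data for w: w(ξ,0) = u(ξ,0) = sin(3ξ).
By characteristics (dξ/dt = 1), w(ξ,t) = f(ξ - t) with f = w(·, 0).
So w(ξ,t) = -sin(3t - 3ξ), and u(ξ,t) = exp(2t)w(ξ,t).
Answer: u(ξ, t) = -exp(2t)sin(3t - 3ξ)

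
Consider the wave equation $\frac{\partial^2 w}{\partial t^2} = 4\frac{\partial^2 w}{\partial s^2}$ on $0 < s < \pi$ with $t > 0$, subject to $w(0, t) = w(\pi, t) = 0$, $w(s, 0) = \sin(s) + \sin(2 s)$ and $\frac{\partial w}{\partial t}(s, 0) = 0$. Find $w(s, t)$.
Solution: Using separation of variables $w = X(s)T(t)$:
Eigenfunctions: $\sin(ns)$, $n = 1, 2, 3, \ldots$
General solution: $w(s, t) = \sum [A_n \cos(2n t) + B_n \sin(2n t)] \sin(ns)$
From $w(s,0) = \sin(s) + \sin(2 s)$: $A_1=1, A_2=1$. From $w_t(s,0) = 0$: all $B_n = 0$.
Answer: $w(s, t) = \sin(s) \cos(2 t) + \sin(2 s) \cos(4 t)$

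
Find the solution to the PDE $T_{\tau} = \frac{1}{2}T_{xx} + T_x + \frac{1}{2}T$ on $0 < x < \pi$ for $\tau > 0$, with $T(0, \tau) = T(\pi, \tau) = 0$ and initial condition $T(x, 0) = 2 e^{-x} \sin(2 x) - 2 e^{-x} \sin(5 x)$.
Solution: Substitute $T = e^{-x}u$, i.e. $u = e^{x}T$.
By the product rule, $T_x = e^{-x}(u_x - u)$, $T_{xx} = e^{-x}(u_{xx} - 2u_x + u)$, $T_{\tau} = e^{-x}u_{\tau}$.
Substituting into the PDE and dividing by $e^{-x}$: $u_{\tau} = \frac{1}{2}(u_{xx} - 2u_x + u) + (u_x - u) + \frac{1}{2}u$.
The lower-order terms cancel, leaving the standard heat equation $u_{\tau} = \frac{1}{2}u_{xx}$.
Initial data for $u$: $u(x,0) = e^{x}T(x,0) = 2 \sin(2 x) - 2 \sin(5 x)$. The boundary conditions carry over: $u(0,\tau) = u(\pi,\tau) = 0$.
Solve for $u$:
  Using separation of variables $u = X(x)G(\tau)$:
  Eigenfunctions: $\sin(nx)$, $n = 1, 2, 3, \ldots$
  General solution: $u(x, \tau) = \sum c_n \sin(nx) e^{-n^2 \tau/2}$
  Matching $u(x,0) = 2 \sin(2 x) - 2 \sin(5 x)$ term by term: $c_2=2, c_5=-2$.
Hence $u(x,\tau) = 2 e^{-2 \tau} \sin(2 x) - 2 e^{-25 \tau/2} \sin(5 x)$.
Transform back: $T(x,\tau) = e^{-x}u(x,\tau)$.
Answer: $T(x, \tau) = 2 e^{-2 \tau} e^{-x} \sin(2 x) - 2 e^{-25 \tau/2} e^{-x} \sin(5 x)$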